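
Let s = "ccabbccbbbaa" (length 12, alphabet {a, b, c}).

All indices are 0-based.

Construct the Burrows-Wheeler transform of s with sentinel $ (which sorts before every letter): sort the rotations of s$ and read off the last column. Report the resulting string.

aabcbbcabcc$b

rank  rotation       last
    0  $ccabbccbbbaa  a
    1  a$ccabbccbbba  a
    2  aa$ccabbccbbb  b
    3  abbccbbbaa$cc  c
    4  baa$ccabbccbb  b
    5  bbaa$ccabbccb  b
    6  bbbaa$ccabbcc  c
    7  bbccbbbaa$cca  a
    8  bccbbbaa$ccab  b
    9  cabbccbbbaa$c  c
   10  cbbbaa$ccabbc  c
   11  ccabbccbbbaa$  $
   12  ccbbbaa$ccabb  b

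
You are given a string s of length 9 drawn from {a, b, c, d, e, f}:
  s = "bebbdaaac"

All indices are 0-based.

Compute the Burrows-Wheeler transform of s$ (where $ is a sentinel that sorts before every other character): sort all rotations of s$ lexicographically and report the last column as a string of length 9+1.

cdaaeb$abb

rank  rotation    last
    0  $bebbdaaac  c
    1  aaac$bebbd  d
    2  aac$bebbda  a
    3  ac$bebbdaa  a
    4  bbdaaac$be  e
    5  bdaaac$beb  b
    6  bebbdaaac$  $
    7  c$bebbdaaa  a
    8  daaac$bebb  b
    9  ebbdaaac$b  b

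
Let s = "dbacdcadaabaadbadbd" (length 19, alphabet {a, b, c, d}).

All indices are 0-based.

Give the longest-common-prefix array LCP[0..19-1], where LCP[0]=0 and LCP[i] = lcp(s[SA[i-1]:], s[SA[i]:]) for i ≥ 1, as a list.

[0, 2, 1, 1, 1, 2, 3, 0, 2, 2, 1, 0, 1, 0, 1, 1, 3, 2, 1]

rank→(start, suffix):
  0 → (8, 'aabaadbadbd')
  1 → (11, 'aadbadbd')
  2 → (9, 'abaadbadbd')
  3 → (2, 'acdcadaabaadbadbd')
  4 → (6, 'adaabaadbadbd')
  5 → (12, 'adbadbd')
  6 → (15, 'adbd')
  7 → (10, 'baadbadbd')
  8 → (1, 'bacdcadaabaadbadbd')
  9 → (14, 'badbd')
  10 → (17, 'bd')
  11 → (5, 'cadaabaadbadbd')
  12 → (3, 'cdcadaabaadbadbd')
  13 → (18, 'd')
  14 → (7, 'daabaadbadbd')
  15 → (0, 'dbacdcadaabaadbadbd')
  16 → (13, 'dbadbd')
  17 → (16, 'dbd')
  18 → (4, 'dcadaabaadbadbd')

SA = [8, 11, 9, 2, 6, 12, 15, 10, 1, 14, 17, 5, 3, 18, 7, 0, 13, 16, 4]
[i] adj suffixes → lcp
  [1] 8/11 → 2 ('aa')
  [2] 11/9 → 1 ('a')
  [3] 9/2 → 1 ('a')
  [4] 2/6 → 1 ('a')
  [5] 6/12 → 2 ('ad')
  [6] 12/15 → 3 ('adb')
  [7] 15/10 → 0 ('')
  [8] 10/1 → 2 ('ba')
  [9] 1/14 → 2 ('ba')
  [10] 14/17 → 1 ('b')
  [11] 17/5 → 0 ('')
  [12] 5/3 → 1 ('c')
  [13] 3/18 → 0 ('')
  [14] 18/7 → 1 ('d')
  [15] 7/0 → 1 ('d')
  [16] 0/13 → 3 ('dba')
  [17] 13/16 → 2 ('db')
  [18] 16/4 → 1 ('d')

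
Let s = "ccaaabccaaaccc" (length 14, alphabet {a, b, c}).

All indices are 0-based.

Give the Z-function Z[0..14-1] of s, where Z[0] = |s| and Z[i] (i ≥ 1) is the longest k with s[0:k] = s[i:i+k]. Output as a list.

Z[0]=14
i=1: outside box; Z[1]=1 extend→box=[1,2)
i=2: outside box; Z[2]=0
i=3: outside box; Z[3]=0
i=4: outside box; Z[4]=0
i=5: outside box; Z[5]=0
i=6: outside box; Z[6]=5 extend→box=[6,11)
i=7: min(r-i=4, Z[1]=1)=1; Z[7]=1
i=8: min(r-i=3, Z[2]=0)=0; Z[8]=0
i=9: min(r-i=2, Z[3]=0)=0; Z[9]=0
i=10: min(r-i=1, Z[4]=0)=0; Z[10]=0
i=11: outside box; Z[11]=2 extend→box=[11,13)
i=12: min(r-i=1, Z[1]=1)=1; Z[12]=2 extend→box=[12,14)
i=13: min(r-i=1, Z[1]=1)=1; Z[13]=1

[14, 1, 0, 0, 0, 0, 5, 1, 0, 0, 0, 2, 2, 1]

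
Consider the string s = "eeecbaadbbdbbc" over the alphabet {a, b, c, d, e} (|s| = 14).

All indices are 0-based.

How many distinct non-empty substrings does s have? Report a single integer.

rank | idx | suffix
   0 |   5 | aadbbdbbc
   1 |   6 | adbbdbbc
   2 |   4 | baadbbdbbc
   3 |  11 | bbc
   4 |   8 | bbdbbc
   5 |  12 | bc
   6 |   9 | bdbbc
   7 |  13 | c
   8 |   3 | cbaadbbdbbc
   9 |  10 | dbbc
  10 |   7 | dbbdbbc
  11 |   2 | ecbaadbbdbbc
  12 |   1 | eecbaadbbdbbc
  13 |   0 | eeecbaadbbdbbc

SA = [5, 6, 4, 11, 8, 12, 9, 13, 3, 10, 7, 2, 1, 0]
i: (SA[i-1],SA[i]) lcp shared
  1: (5,6) 1 'a'
  2: (6,4) 0 ''
  3: (4,11) 1 'b'
  4: (11,8) 2 'bb'
  5: (8,12) 1 'b'
  6: (12,9) 1 'b'
  7: (9,13) 0 ''
  8: (13,3) 1 'c'
  9: (3,10) 0 ''
  10: (10,7) 3 'dbb'
  11: (7,2) 0 ''
  12: (2,1) 1 'e'
  13: (1,0) 2 'ee'

n(n+1)/2 = 14·15/2 = 105
Σ LCP = 0 + 1 + 0 + 1 + 2 + 1 + 1 + 0 + 1 + 0 + 3 + 0 + 1 + 2 = 13
distinct = 105 − 13 = 92

92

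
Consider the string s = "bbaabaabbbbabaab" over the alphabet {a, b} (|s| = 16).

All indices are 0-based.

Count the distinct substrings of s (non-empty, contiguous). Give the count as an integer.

sorted suffixes:
  #0 SA[0]=13  'aab'
  #1 SA[1]=2  'aabaabbbbabaab'
  #2 SA[2]=5  'aabbbbabaab'
  #3 SA[3]=14  'ab'
  #4 SA[4]=11  'abaab'
  #5 SA[5]=3  'abaabbbbabaab'
  #6 SA[6]=6  'abbbbabaab'
  #7 SA[7]=15  'b'
  #8 SA[8]=12  'baab'
  #9 SA[9]=1  'baabaabbbbabaab'
  #10 SA[10]=4  'baabbbbabaab'
  #11 SA[11]=10  'babaab'
  #12 SA[12]=0  'bbaabaabbbbabaab'
  #13 SA[13]=9  'bbabaab'
  #14 SA[14]=8  'bbbabaab'
  #15 SA[15]=7  'bbbbabaab'

SA = [13, 2, 5, 14, 11, 3, 6, 15, 12, 1, 4, 10, 0, 9, 8, 7]
[i] adj suffixes → lcp
  [1] 13/2 → 3 ('aab')
  [2] 2/5 → 3 ('aab')
  [3] 5/14 → 1 ('a')
  [4] 14/11 → 2 ('ab')
  [5] 11/3 → 5 ('abaab')
  [6] 3/6 → 2 ('ab')
  [7] 6/15 → 0 ('')
  [8] 15/12 → 1 ('b')
  [9] 12/1 → 4 ('baab')
  [10] 1/4 → 4 ('baab')
  [11] 4/10 → 2 ('ba')
  [12] 10/0 → 1 ('b')
  [13] 0/9 → 3 ('bba')
  [14] 9/8 → 2 ('bb')
  [15] 8/7 → 3 ('bbb')

n(n+1)/2 = 16·17/2 = 136
Σ LCP = 0 + 3 + 3 + 1 + 2 + 5 + 2 + 0 + 1 + 4 + 4 + 2 + 1 + 3 + 2 + 3 = 36
distinct = 136 − 36 = 100

100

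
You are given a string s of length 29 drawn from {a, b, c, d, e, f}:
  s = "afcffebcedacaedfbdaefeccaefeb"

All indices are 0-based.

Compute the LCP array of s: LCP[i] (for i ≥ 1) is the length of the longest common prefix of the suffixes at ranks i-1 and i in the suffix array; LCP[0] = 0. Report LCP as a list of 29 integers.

rank→(start, suffix):
  0 → (10, 'acaedfbdaefeccaefeb')
  1 → (12, 'aedfbdaefeccaefeb')
  2 → (24, 'aefeb')
  3 → (18, 'aefeccaefeb')
  4 → (0, 'afcffebcedacaedfbdaefeccaefeb')
  5 → (28, 'b')
  6 → (6, 'bcedacaedfbdaefeccaefeb')
  7 → (16, 'bdaefeccaefeb')
  8 → (11, 'caedfbdaefeccaefeb')
  9 → (23, 'caefeb')
  10 → (22, 'ccaefeb')
  11 → (7, 'cedacaedfbdaefeccaefeb')
  12 → (2, 'cffebcedacaedfbdaefeccaefeb')
  13 → (9, 'dacaedfbdaefeccaefeb')
  14 → (17, 'daefeccaefeb')
  15 → (14, 'dfbdaefeccaefeb')
  16 → (27, 'eb')
  17 → (5, 'ebcedacaedfbdaefeccaefeb')
  18 → (21, 'eccaefeb')
  19 → (8, 'edacaedfbdaefeccaefeb')
  20 → (13, 'edfbdaefeccaefeb')
  21 → (25, 'efeb')
  22 → (19, 'efeccaefeb')
  23 → (15, 'fbdaefeccaefeb')
  24 → (1, 'fcffebcedacaedfbdaefeccaefeb')
  25 → (26, 'feb')
  26 → (4, 'febcedacaedfbdaefeccaefeb')
  27 → (20, 'feccaefeb')
  28 → (3, 'ffebcedacaedfbdaefeccaefeb')

SA = [10, 12, 24, 18, 0, 28, 6, 16, 11, 23, 22, 7, 2, 9, 17, 14, 27, 5, 21, 8, 13, 25, 19, 15, 1, 26, 4, 20, 3]
[i] adj suffixes → lcp
  [1] 10/12 → 1 ('a')
  [2] 12/24 → 2 ('ae')
  [3] 24/18 → 4 ('aefe')
  [4] 18/0 → 1 ('a')
  [5] 0/28 → 0 ('')
  [6] 28/6 → 1 ('b')
  [7] 6/16 → 1 ('b')
  [8] 16/11 → 0 ('')
  [9] 11/23 → 3 ('cae')
  [10] 23/22 → 1 ('c')
  [11] 22/7 → 1 ('c')
  [12] 7/2 → 1 ('c')
  [13] 2/9 → 0 ('')
  [14] 9/17 → 2 ('da')
  [15] 17/14 → 1 ('d')
  [16] 14/27 → 0 ('')
  [17] 27/5 → 2 ('eb')
  [18] 5/21 → 1 ('e')
  [19] 21/8 → 1 ('e')
  [20] 8/13 → 2 ('ed')
  [21] 13/25 → 1 ('e')
  [22] 25/19 → 3 ('efe')
  [23] 19/15 → 0 ('')
  [24] 15/1 → 1 ('f')
  [25] 1/26 → 1 ('f')
  [26] 26/4 → 3 ('feb')
  [27] 4/20 → 2 ('fe')
  [28] 20/3 → 1 ('f')

[0, 1, 2, 4, 1, 0, 1, 1, 0, 3, 1, 1, 1, 0, 2, 1, 0, 2, 1, 1, 2, 1, 3, 0, 1, 1, 3, 2, 1]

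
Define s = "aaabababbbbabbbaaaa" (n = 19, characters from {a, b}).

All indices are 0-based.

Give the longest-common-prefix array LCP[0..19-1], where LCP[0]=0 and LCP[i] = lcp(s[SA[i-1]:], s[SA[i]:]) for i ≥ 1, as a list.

[0, 1, 2, 3, 3, 2, 1, 4, 2, 4, 0, 2, 3, 5, 1, 3, 2, 4, 3]

rank→(start, suffix):
  0 → (18, 'a')
  1 → (17, 'aa')
  2 → (16, 'aaa')
  3 → (15, 'aaaa')
  4 → (0, 'aaabababbbbabbbaaaa')
  5 → (1, 'aabababbbbabbbaaaa')
  6 → (2, 'abababbbbabbbaaaa')
  7 → (4, 'ababbbbabbbaaaa')
  8 → (11, 'abbbaaaa')
  9 → (6, 'abbbbabbbaaaa')
  10 → (14, 'baaaa')
  11 → (3, 'bababbbbabbbaaaa')
  12 → (10, 'babbbaaaa')
  13 → (5, 'babbbbabbbaaaa')
  14 → (13, 'bbaaaa')
  15 → (9, 'bbabbbaaaa')
  16 → (12, 'bbbaaaa')
  17 → (8, 'bbbabbbaaaa')
  18 → (7, 'bbbbabbbaaaa')

SA = [18, 17, 16, 15, 0, 1, 2, 4, 11, 6, 14, 3, 10, 5, 13, 9, 12, 8, 7]
i: (SA[i-1],SA[i]) lcp shared
  1: (18,17) 1 'a'
  2: (17,16) 2 'aa'
  3: (16,15) 3 'aaa'
  4: (15,0) 3 'aaa'
  5: (0,1) 2 'aa'
  6: (1,2) 1 'a'
  7: (2,4) 4 'abab'
  8: (4,11) 2 'ab'
  9: (11,6) 4 'abbb'
  10: (6,14) 0 ''
  11: (14,3) 2 'ba'
  12: (3,10) 3 'bab'
  13: (10,5) 5 'babbb'
  14: (5,13) 1 'b'
  15: (13,9) 3 'bba'
  16: (9,12) 2 'bb'
  17: (12,8) 4 'bbba'
  18: (8,7) 3 'bbb'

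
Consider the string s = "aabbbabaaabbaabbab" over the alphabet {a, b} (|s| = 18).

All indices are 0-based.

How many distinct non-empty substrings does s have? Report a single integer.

sorted suffixes:
  #0 SA[0]=7  'aaabbaabbab'
  #1 SA[1]=8  'aabbaabbab'
  #2 SA[2]=12  'aabbab'
  #3 SA[3]=0  'aabbbabaaabbaabbab'
  #4 SA[4]=16  'ab'
  #5 SA[5]=5  'abaaabbaabbab'
  #6 SA[6]=9  'abbaabbab'
  #7 SA[7]=13  'abbab'
  #8 SA[8]=1  'abbbabaaabbaabbab'
  #9 SA[9]=17  'b'
  #10 SA[10]=6  'baaabbaabbab'
  #11 SA[11]=11  'baabbab'
  #12 SA[12]=15  'bab'
  #13 SA[13]=4  'babaaabbaabbab'
  #14 SA[14]=10  'bbaabbab'
  #15 SA[15]=14  'bbab'
  #16 SA[16]=3  'bbabaaabbaabbab'
  #17 SA[17]=2  'bbbabaaabbaabbab'

SA = [7, 8, 12, 0, 16, 5, 9, 13, 1, 17, 6, 11, 15, 4, 10, 14, 3, 2]
i: (SA[i-1],SA[i]) lcp shared
  1: (7,8) 2 'aa'
  2: (8,12) 5 'aabba'
  3: (12,0) 4 'aabb'
  4: (0,16) 1 'a'
  5: (16,5) 2 'ab'
  6: (5,9) 2 'ab'
  7: (9,13) 4 'abba'
  8: (13,1) 3 'abb'
  9: (1,17) 0 ''
  10: (17,6) 1 'b'
  11: (6,11) 3 'baa'
  12: (11,15) 2 'ba'
  13: (15,4) 3 'bab'
  14: (4,10) 1 'b'
  15: (10,14) 3 'bba'
  16: (14,3) 4 'bbab'
  17: (3,2) 2 'bb'

n(n+1)/2 = 18·19/2 = 171
Σ LCP = 0 + 2 + 5 + 4 + 1 + 2 + 2 + 4 + 3 + 0 + 1 + 3 + 2 + 3 + 1 + 3 + 4 + 2 = 42
distinct = 171 − 42 = 129

129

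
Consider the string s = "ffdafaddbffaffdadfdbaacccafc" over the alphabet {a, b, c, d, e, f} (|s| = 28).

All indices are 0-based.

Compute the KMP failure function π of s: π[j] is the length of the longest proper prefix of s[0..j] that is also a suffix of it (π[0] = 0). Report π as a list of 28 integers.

[0, 1, 0, 0, 1, 0, 0, 0, 0, 1, 2, 0, 1, 2, 3, 4, 0, 1, 0, 0, 0, 0, 0, 0, 0, 0, 1, 0]

π[0] = 0
j=1 s[j]='f': π[1]=1 (border 'f')
j=2 s[j]='d': k: 1→0; π[2]=0 (border '')
j=3 s[j]='a': π[3]=0 (border '')
j=4 s[j]='f': π[4]=1 (border 'f')
j=5 s[j]='a': k: 1→0; π[5]=0 (border '')
j=6 s[j]='d': π[6]=0 (border '')
j=7 s[j]='d': π[7]=0 (border '')
j=8 s[j]='b': π[8]=0 (border '')
j=9 s[j]='f': π[9]=1 (border 'f')
j=10 s[j]='f': π[10]=2 (border 'ff')
j=11 s[j]='a': k: 2→1→0; π[11]=0 (border '')
j=12 s[j]='f': π[12]=1 (border 'f')
j=13 s[j]='f': π[13]=2 (border 'ff')
j=14 s[j]='d': π[14]=3 (border 'ffd')
j=15 s[j]='a': π[15]=4 (border 'ffda')
j=16 s[j]='d': k: 4→0; π[16]=0 (border '')
j=17 s[j]='f': π[17]=1 (border 'f')
j=18 s[j]='d': k: 1→0; π[18]=0 (border '')
j=19 s[j]='b': π[19]=0 (border '')
j=20 s[j]='a': π[20]=0 (border '')
j=21 s[j]='a': π[21]=0 (border '')
j=22 s[j]='c': π[22]=0 (border '')
j=23 s[j]='c': π[23]=0 (border '')
j=24 s[j]='c': π[24]=0 (border '')
j=25 s[j]='a': π[25]=0 (border '')
j=26 s[j]='f': π[26]=1 (border 'f')
j=27 s[j]='c': k: 1→0; π[27]=0 (border '')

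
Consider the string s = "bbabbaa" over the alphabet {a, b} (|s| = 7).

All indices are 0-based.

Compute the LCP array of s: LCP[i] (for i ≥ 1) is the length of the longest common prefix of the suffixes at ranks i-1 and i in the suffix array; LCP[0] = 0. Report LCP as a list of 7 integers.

[0, 1, 1, 0, 2, 1, 3]

sorted suffixes:
  #0 SA[0]=6  'a'
  #1 SA[1]=5  'aa'
  #2 SA[2]=2  'abbaa'
  #3 SA[3]=4  'baa'
  #4 SA[4]=1  'babbaa'
  #5 SA[5]=3  'bbaa'
  #6 SA[6]=0  'bbabbaa'

SA = [6, 5, 2, 4, 1, 3, 0]
[i] adj suffixes → lcp
  [1] 6/5 → 1 ('a')
  [2] 5/2 → 1 ('a')
  [3] 2/4 → 0 ('')
  [4] 4/1 → 2 ('ba')
  [5] 1/3 → 1 ('b')
  [6] 3/0 → 3 ('bba')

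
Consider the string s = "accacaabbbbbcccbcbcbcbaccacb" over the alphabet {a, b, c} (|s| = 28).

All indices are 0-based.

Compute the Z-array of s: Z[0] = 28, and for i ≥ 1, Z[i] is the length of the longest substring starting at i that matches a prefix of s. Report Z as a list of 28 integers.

[28, 0, 0, 2, 0, 1, 1, 0, 0, 0, 0, 0, 0, 0, 0, 0, 0, 0, 0, 0, 0, 0, 5, 0, 0, 2, 0, 0]

Z[0]=28
i=1: outside box; Z[1]=0
i=2: outside box; Z[2]=0
i=3: outside box; Z[3]=2 extend→box=[3,5)
i=4: min(r-i=1, Z[1]=0)=0; Z[4]=0
i=5: outside box; Z[5]=1 extend→box=[5,6)
i=6: outside box; Z[6]=1 extend→box=[6,7)
i=7: outside box; Z[7]=0
i=8: outside box; Z[8]=0
i=9: outside box; Z[9]=0
i=10: outside box; Z[10]=0
i=11: outside box; Z[11]=0
i=12: outside box; Z[12]=0
i=13: outside box; Z[13]=0
i=14: outside box; Z[14]=0
i=15: outside box; Z[15]=0
i=16: outside box; Z[16]=0
i=17: outside box; Z[17]=0
i=18: outside box; Z[18]=0
i=19: outside box; Z[19]=0
i=20: outside box; Z[20]=0
i=21: outside box; Z[21]=0
i=22: outside box; Z[22]=5 extend→box=[22,27)
i=23: min(r-i=4, Z[1]=0)=0; Z[23]=0
i=24: min(r-i=3, Z[2]=0)=0; Z[24]=0
i=25: min(r-i=2, Z[3]=2)=2; Z[25]=2
i=26: min(r-i=1, Z[4]=0)=0; Z[26]=0
i=27: outside box; Z[27]=0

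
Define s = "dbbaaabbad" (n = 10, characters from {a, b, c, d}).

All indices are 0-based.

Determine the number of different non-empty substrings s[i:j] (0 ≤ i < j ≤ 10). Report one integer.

44

rank | idx | suffix
   0 |   3 | aaabbad
   1 |   4 | aabbad
   2 |   5 | abbad
   3 |   8 | ad
   4 |   2 | baaabbad
   5 |   7 | bad
   6 |   1 | bbaaabbad
   7 |   6 | bbad
   8 |   9 | d
   9 |   0 | dbbaaabbad

SA = [3, 4, 5, 8, 2, 7, 1, 6, 9, 0]
i: (SA[i-1],SA[i]) lcp shared
  1: (3,4) 2 'aa'
  2: (4,5) 1 'a'
  3: (5,8) 1 'a'
  4: (8,2) 0 ''
  5: (2,7) 2 'ba'
  6: (7,1) 1 'b'
  7: (1,6) 3 'bba'
  8: (6,9) 0 ''
  9: (9,0) 1 'd'

n(n+1)/2 = 10·11/2 = 55
Σ LCP = 0 + 2 + 1 + 1 + 0 + 2 + 1 + 3 + 0 + 1 = 11
distinct = 55 − 11 = 44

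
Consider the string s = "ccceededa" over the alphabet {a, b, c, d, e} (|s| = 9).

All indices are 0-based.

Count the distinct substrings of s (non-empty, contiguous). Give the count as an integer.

rank→(start, suffix):
  0 → (8, 'a')
  1 → (0, 'ccceededa')
  2 → (1, 'cceededa')
  3 → (2, 'ceededa')
  4 → (7, 'da')
  5 → (5, 'deda')
  6 → (6, 'eda')
  7 → (4, 'ededa')
  8 → (3, 'eededa')

SA = [8, 0, 1, 2, 7, 5, 6, 4, 3]
[i] adj suffixes → lcp
  [1] 8/0 → 0 ('')
  [2] 0/1 → 2 ('cc')
  [3] 1/2 → 1 ('c')
  [4] 2/7 → 0 ('')
  [5] 7/5 → 1 ('d')
  [6] 5/6 → 0 ('')
  [7] 6/4 → 2 ('ed')
  [8] 4/3 → 1 ('e')

n(n+1)/2 = 9·10/2 = 45
Σ LCP = 0 + 0 + 2 + 1 + 0 + 1 + 0 + 2 + 1 = 7
distinct = 45 − 7 = 38

38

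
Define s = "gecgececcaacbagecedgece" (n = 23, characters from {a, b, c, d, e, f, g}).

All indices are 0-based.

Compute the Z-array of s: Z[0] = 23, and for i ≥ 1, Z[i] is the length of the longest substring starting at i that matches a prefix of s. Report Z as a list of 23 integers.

[23, 0, 0, 3, 0, 0, 0, 0, 0, 0, 0, 0, 0, 0, 3, 0, 0, 0, 0, 3, 0, 0, 0]

Z[0]=23
i=1: fresh scan; Z[1]=0
i=2: fresh scan; Z[2]=0
i=3: fresh scan; Z[3]=3 scan→box=[3,6)
i=4: min(r-i=2, Z[1]=0)=0; Z[4]=0
i=5: min(r-i=1, Z[2]=0)=0; Z[5]=0
i=6: fresh scan; Z[6]=0
i=7: fresh scan; Z[7]=0
i=8: fresh scan; Z[8]=0
i=9: fresh scan; Z[9]=0
i=10: fresh scan; Z[10]=0
i=11: fresh scan; Z[11]=0
i=12: fresh scan; Z[12]=0
i=13: fresh scan; Z[13]=0
i=14: fresh scan; Z[14]=3 scan→box=[14,17)
i=15: min(r-i=2, Z[1]=0)=0; Z[15]=0
i=16: min(r-i=1, Z[2]=0)=0; Z[16]=0
i=17: fresh scan; Z[17]=0
i=18: fresh scan; Z[18]=0
i=19: fresh scan; Z[19]=3 scan→box=[19,22)
i=20: min(r-i=2, Z[1]=0)=0; Z[20]=0
i=21: min(r-i=1, Z[2]=0)=0; Z[21]=0
i=22: fresh scan; Z[22]=0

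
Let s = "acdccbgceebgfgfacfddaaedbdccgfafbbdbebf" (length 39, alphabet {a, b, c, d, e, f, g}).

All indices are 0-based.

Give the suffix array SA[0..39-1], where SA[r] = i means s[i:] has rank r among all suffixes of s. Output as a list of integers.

rank | idx | suffix
   0 |  20 | aaedbdccgfafbbdbebf
   1 |   0 | acdccbgceebgfgfacfddaaedbdccgfafbbdbebf
   2 |  15 | acfddaaedbdccgfafbbdbebf
   3 |  21 | aedbdccgfafbbdbebf
   4 |  30 | afbbdbebf
   5 |  32 | bbdbebf
   6 |  33 | bdbebf
   7 |  24 | bdccgfafbbdbebf
   8 |  35 | bebf
   9 |  37 | bf
  10 |   5 | bgceebgfgfacfddaaedbdccgfafbbdbebf
  11 |  10 | bgfgfacfddaaedbdccgfafbbdbebf
  12 |   4 | cbgceebgfgfacfddaaedbdccgfafbbdbebf
  13 |   3 | ccbgceebgfgfacfddaaedbdccgfafbbdbebf
  14 |  26 | ccgfafbbdbebf
  15 |   1 | cdccbgceebgfgfacfddaaedbdccgfafbbdbebf
  16 |   7 | ceebgfgfacfddaaedbdccgfafbbdbebf
  17 |  16 | cfddaaedbdccgfafbbdbebf
  18 |  27 | cgfafbbdbebf
  19 |  19 | daaedbdccgfafbbdbebf
  20 |  23 | dbdccgfafbbdbebf
  21 |  34 | dbebf
  22 |   2 | dccbgceebgfgfacfddaaedbdccgfafbbdbebf
  23 |  25 | dccgfafbbdbebf
  24 |  18 | ddaaedbdccgfafbbdbebf
  25 |  36 | ebf
  26 |   9 | ebgfgfacfddaaedbdccgfafbbdbebf
  27 |  22 | edbdccgfafbbdbebf
  28 |   8 | eebgfgfacfddaaedbdccgfafbbdbebf
  29 |  38 | f
  30 |  14 | facfddaaedbdccgfafbbdbebf
  31 |  29 | fafbbdbebf
  32 |  31 | fbbdbebf
  33 |  17 | fddaaedbdccgfafbbdbebf
  34 |  12 | fgfacfddaaedbdccgfafbbdbebf
  35 |   6 | gceebgfgfacfddaaedbdccgfafbbdbebf
  36 |  13 | gfacfddaaedbdccgfafbbdbebf
  37 |  28 | gfafbbdbebf
  38 |  11 | gfgfacfddaaedbdccgfafbbdbebf

[20, 0, 15, 21, 30, 32, 33, 24, 35, 37, 5, 10, 4, 3, 26, 1, 7, 16, 27, 19, 23, 34, 2, 25, 18, 36, 9, 22, 8, 38, 14, 29, 31, 17, 12, 6, 13, 28, 11]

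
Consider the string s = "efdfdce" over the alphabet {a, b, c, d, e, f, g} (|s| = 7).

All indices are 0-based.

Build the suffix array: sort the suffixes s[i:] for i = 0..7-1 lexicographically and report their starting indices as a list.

[5, 4, 2, 6, 0, 3, 1]

sorted suffixes:
  #0 SA[0]=5  'ce'
  #1 SA[1]=4  'dce'
  #2 SA[2]=2  'dfdce'
  #3 SA[3]=6  'e'
  #4 SA[4]=0  'efdfdce'
  #5 SA[5]=3  'fdce'
  #6 SA[6]=1  'fdfdce'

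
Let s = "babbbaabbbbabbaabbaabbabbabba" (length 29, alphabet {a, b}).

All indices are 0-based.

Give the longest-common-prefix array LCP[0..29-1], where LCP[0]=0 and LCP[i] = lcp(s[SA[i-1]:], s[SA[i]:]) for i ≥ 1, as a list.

sorted suffixes:
  #0 SA[0]=28  'a'
  #1 SA[1]=14  'aabbaabbabbabba'
  #2 SA[2]=18  'aabbabbabba'
  #3 SA[3]=5  'aabbbbabbaabbaabbabbabba'
  #4 SA[4]=25  'abba'
  #5 SA[5]=11  'abbaabbaabbabbabba'
  #6 SA[6]=15  'abbaabbabbabba'
  #7 SA[7]=22  'abbabba'
  #8 SA[8]=19  'abbabbabba'
  #9 SA[9]=1  'abbbaabbbbabbaabbaabbabbabba'
  #10 SA[10]=6  'abbbbabbaabbaabbabbabba'
  #11 SA[11]=27  'ba'
  #12 SA[12]=13  'baabbaabbabbabba'
  #13 SA[13]=17  'baabbabbabba'
  #14 SA[14]=4  'baabbbbabbaabbaabbabbabba'
  #15 SA[15]=24  'babba'
  #16 SA[16]=10  'babbaabbaabbabbabba'
  #17 SA[17]=21  'babbabba'
  #18 SA[18]=0  'babbbaabbbbabbaabbaabbabbabba'
  #19 SA[19]=26  'bba'
  #20 SA[20]=12  'bbaabbaabbabbabba'
  #21 SA[21]=16  'bbaabbabbabba'
  #22 SA[22]=3  'bbaabbbbabbaabbaabbabbabba'
  #23 SA[23]=23  'bbabba'
  #24 SA[24]=9  'bbabbaabbaabbabbabba'
  #25 SA[25]=20  'bbabbabba'
  #26 SA[26]=2  'bbbaabbbbabbaabbaabbabbabba'
  #27 SA[27]=8  'bbbabbaabbaabbabbabba'
  #28 SA[28]=7  'bbbbabbaabbaabbabbabba'

SA = [28, 14, 18, 5, 25, 11, 15, 22, 19, 1, 6, 27, 13, 17, 4, 24, 10, 21, 0, 26, 12, 16, 3, 23, 9, 20, 2, 8, 7]
[i] adj suffixes → lcp
  [1] 28/14 → 1 ('a')
  [2] 14/18 → 5 ('aabba')
  [3] 18/5 → 4 ('aabb')
  [4] 5/25 → 1 ('a')
  [5] 25/11 → 4 ('abba')
  [6] 11/15 → 8 ('abbaabba')
  [7] 15/22 → 4 ('abba')
  [8] 22/19 → 7 ('abbabba')
  [9] 19/1 → 3 ('abb')
  [10] 1/6 → 4 ('abbb')
  [11] 6/27 → 0 ('')
  [12] 27/13 → 2 ('ba')
  [13] 13/17 → 6 ('baabba')
  [14] 17/4 → 5 ('baabb')
  [15] 4/24 → 2 ('ba')
  [16] 24/10 → 5 ('babba')
  [17] 10/21 → 5 ('babba')
  [18] 21/0 → 4 ('babb')
  [19] 0/26 → 1 ('b')
  [20] 26/12 → 3 ('bba')
  [21] 12/16 → 7 ('bbaabba')
  [22] 16/3 → 6 ('bbaabb')
  [23] 3/23 → 3 ('bba')
  [24] 23/9 → 6 ('bbabba')
  [25] 9/20 → 6 ('bbabba')
  [26] 20/2 → 2 ('bb')
  [27] 2/8 → 4 ('bbba')
  [28] 8/7 → 3 ('bbb')

[0, 1, 5, 4, 1, 4, 8, 4, 7, 3, 4, 0, 2, 6, 5, 2, 5, 5, 4, 1, 3, 7, 6, 3, 6, 6, 2, 4, 3]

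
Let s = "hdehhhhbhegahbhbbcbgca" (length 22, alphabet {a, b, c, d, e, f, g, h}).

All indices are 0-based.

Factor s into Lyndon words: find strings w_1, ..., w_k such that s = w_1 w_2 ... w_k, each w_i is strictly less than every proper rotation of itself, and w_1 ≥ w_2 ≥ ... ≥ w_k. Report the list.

["h", "dehhhh", "bheg", "ahbhbbcbgc", "a"]

emit factor 1: 'h' (i=0, period=1)
emit factor 2: 'dehhhh' (i=1, period=6)
emit factor 3: 'bheg' (i=7, period=4)
emit factor 4: 'ahbhbbcbgc' (i=11, period=10)
emit factor 5: 'a' (i=21, period=1)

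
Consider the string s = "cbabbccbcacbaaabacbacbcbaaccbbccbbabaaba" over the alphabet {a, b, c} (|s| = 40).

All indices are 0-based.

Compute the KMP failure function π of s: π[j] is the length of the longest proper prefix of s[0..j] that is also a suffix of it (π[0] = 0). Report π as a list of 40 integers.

[0, 0, 0, 0, 0, 1, 1, 2, 1, 0, 1, 2, 3, 0, 0, 0, 0, 1, 2, 3, 1, 2, 1, 2, 3, 0, 1, 1, 2, 0, 1, 1, 2, 0, 0, 0, 0, 0, 0, 0]

π[0] = 0
j=1 s[j]='b': π[1]=0 (border '')
j=2 s[j]='a': π[2]=0 (border '')
j=3 s[j]='b': π[3]=0 (border '')
j=4 s[j]='b': π[4]=0 (border '')
j=5 s[j]='c': π[5]=1 (border 'c')
j=6 s[j]='c': k: 1→0; π[6]=1 (border 'c')
j=7 s[j]='b': π[7]=2 (border 'cb')
j=8 s[j]='c': k: 2→0; π[8]=1 (border 'c')
j=9 s[j]='a': k: 1→0; π[9]=0 (border '')
j=10 s[j]='c': π[10]=1 (border 'c')
j=11 s[j]='b': π[11]=2 (border 'cb')
j=12 s[j]='a': π[12]=3 (border 'cba')
j=13 s[j]='a': k: 3→0; π[13]=0 (border '')
j=14 s[j]='a': π[14]=0 (border '')
j=15 s[j]='b': π[15]=0 (border '')
j=16 s[j]='a': π[16]=0 (border '')
j=17 s[j]='c': π[17]=1 (border 'c')
j=18 s[j]='b': π[18]=2 (border 'cb')
j=19 s[j]='a': π[19]=3 (border 'cba')
j=20 s[j]='c': k: 3→0; π[20]=1 (border 'c')
j=21 s[j]='b': π[21]=2 (border 'cb')
j=22 s[j]='c': k: 2→0; π[22]=1 (border 'c')
j=23 s[j]='b': π[23]=2 (border 'cb')
j=24 s[j]='a': π[24]=3 (border 'cba')
j=25 s[j]='a': k: 3→0; π[25]=0 (border '')
j=26 s[j]='c': π[26]=1 (border 'c')
j=27 s[j]='c': k: 1→0; π[27]=1 (border 'c')
j=28 s[j]='b': π[28]=2 (border 'cb')
j=29 s[j]='b': k: 2→0; π[29]=0 (border '')
j=30 s[j]='c': π[30]=1 (border 'c')
j=31 s[j]='c': k: 1→0; π[31]=1 (border 'c')
j=32 s[j]='b': π[32]=2 (border 'cb')
j=33 s[j]='b': k: 2→0; π[33]=0 (border '')
j=34 s[j]='a': π[34]=0 (border '')
j=35 s[j]='b': π[35]=0 (border '')
j=36 s[j]='a': π[36]=0 (border '')
j=37 s[j]='a': π[37]=0 (border '')
j=38 s[j]='b': π[38]=0 (border '')
j=39 s[j]='a': π[39]=0 (border '')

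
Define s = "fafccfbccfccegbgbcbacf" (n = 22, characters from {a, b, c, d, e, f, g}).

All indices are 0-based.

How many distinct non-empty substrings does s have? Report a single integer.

rank | idx | suffix
   0 |  19 | acf
   1 |   1 | afccfbccfccegbgbcbacf
   2 |  18 | bacf
   3 |  16 | bcbacf
   4 |   6 | bccfccegbgbcbacf
   5 |  14 | bgbcbacf
   6 |  17 | cbacf
   7 |  10 | ccegbgbcbacf
   8 |   3 | ccfbccfccegbgbcbacf
   9 |   7 | ccfccegbgbcbacf
  10 |  11 | cegbgbcbacf
  11 |  20 | cf
  12 |   4 | cfbccfccegbgbcbacf
  13 |   8 | cfccegbgbcbacf
  14 |  12 | egbgbcbacf
  15 |  21 | f
  16 |   0 | fafccfbccfccegbgbcbacf
  17 |   5 | fbccfccegbgbcbacf
  18 |   9 | fccegbgbcbacf
  19 |   2 | fccfbccfccegbgbcbacf
  20 |  15 | gbcbacf
  21 |  13 | gbgbcbacf

SA = [19, 1, 18, 16, 6, 14, 17, 10, 3, 7, 11, 20, 4, 8, 12, 21, 0, 5, 9, 2, 15, 13]
rank  pair      lcp
   1  s[19:],s[1:]  1  'a'
   2  s[1:],s[18:]  0  ''
   3  s[18:],s[16:]  1  'b'
   4  s[16:],s[6:]  2  'bc'
   5  s[6:],s[14:]  1  'b'
   6  s[14:],s[17:]  0  ''
   7  s[17:],s[10:]  1  'c'
   8  s[10:],s[3:]  2  'cc'
   9  s[3:],s[7:]  3  'ccf'
  10  s[7:],s[11:]  1  'c'
  11  s[11:],s[20:]  1  'c'
  12  s[20:],s[4:]  2  'cf'
  13  s[4:],s[8:]  2  'cf'
  14  s[8:],s[12:]  0  ''
  15  s[12:],s[21:]  0  ''
  16  s[21:],s[0:]  1  'f'
  17  s[0:],s[5:]  1  'f'
  18  s[5:],s[9:]  1  'f'
  19  s[9:],s[2:]  3  'fcc'
  20  s[2:],s[15:]  0  ''
  21  s[15:],s[13:]  2  'gb'

n(n+1)/2 = 22·23/2 = 253
Σ LCP = 0 + 1 + 0 + 1 + 2 + 1 + 0 + 1 + 2 + 3 + 1 + 1 + 2 + 2 + 0 + 0 + 1 + 1 + 1 + 3 + 0 + 2 = 25
distinct = 253 − 25 = 228

228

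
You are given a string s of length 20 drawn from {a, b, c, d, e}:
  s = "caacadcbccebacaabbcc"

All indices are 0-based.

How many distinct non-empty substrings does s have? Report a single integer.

186

sorted suffixes:
  #0 SA[0]=14  'aabbcc'
  #1 SA[1]=1  'aacadcbccebacaabbcc'
  #2 SA[2]=15  'abbcc'
  #3 SA[3]=12  'acaabbcc'
  #4 SA[4]=2  'acadcbccebacaabbcc'
  #5 SA[5]=4  'adcbccebacaabbcc'
  #6 SA[6]=11  'bacaabbcc'
  #7 SA[7]=16  'bbcc'
  #8 SA[8]=17  'bcc'
  #9 SA[9]=7  'bccebacaabbcc'
  #10 SA[10]=19  'c'
  #11 SA[11]=13  'caabbcc'
  #12 SA[12]=0  'caacadcbccebacaabbcc'
  #13 SA[13]=3  'cadcbccebacaabbcc'
  #14 SA[14]=6  'cbccebacaabbcc'
  #15 SA[15]=18  'cc'
  #16 SA[16]=8  'ccebacaabbcc'
  #17 SA[17]=9  'cebacaabbcc'
  #18 SA[18]=5  'dcbccebacaabbcc'
  #19 SA[19]=10  'ebacaabbcc'

SA = [14, 1, 15, 12, 2, 4, 11, 16, 17, 7, 19, 13, 0, 3, 6, 18, 8, 9, 5, 10]
i: (SA[i-1],SA[i]) lcp shared
  1: (14,1) 2 'aa'
  2: (1,15) 1 'a'
  3: (15,12) 1 'a'
  4: (12,2) 3 'aca'
  5: (2,4) 1 'a'
  6: (4,11) 0 ''
  7: (11,16) 1 'b'
  8: (16,17) 1 'b'
  9: (17,7) 3 'bcc'
  10: (7,19) 0 ''
  11: (19,13) 1 'c'
  12: (13,0) 3 'caa'
  13: (0,3) 2 'ca'
  14: (3,6) 1 'c'
  15: (6,18) 1 'c'
  16: (18,8) 2 'cc'
  17: (8,9) 1 'c'
  18: (9,5) 0 ''
  19: (5,10) 0 ''

n(n+1)/2 = 20·21/2 = 210
Σ LCP = 0 + 2 + 1 + 1 + 3 + 1 + 0 + 1 + 1 + 3 + 0 + 1 + 3 + 2 + 1 + 1 + 2 + 1 + 0 + 0 = 24
distinct = 210 − 24 = 186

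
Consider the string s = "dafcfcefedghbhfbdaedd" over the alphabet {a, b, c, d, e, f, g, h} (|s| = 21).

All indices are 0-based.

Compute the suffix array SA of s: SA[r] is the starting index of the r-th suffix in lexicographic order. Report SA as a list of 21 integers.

[17, 1, 15, 12, 5, 3, 20, 16, 0, 19, 9, 18, 8, 6, 14, 4, 2, 7, 10, 11, 13]

rank | idx | suffix
   0 |  17 | aedd
   1 |   1 | afcfcefedghbhfbdaedd
   2 |  15 | bdaedd
   3 |  12 | bhfbdaedd
   4 |   5 | cefedghbhfbdaedd
   5 |   3 | cfcefedghbhfbdaedd
   6 |  20 | d
   7 |  16 | daedd
   8 |   0 | dafcfcefedghbhfbdaedd
   9 |  19 | dd
  10 |   9 | dghbhfbdaedd
  11 |  18 | edd
  12 |   8 | edghbhfbdaedd
  13 |   6 | efedghbhfbdaedd
  14 |  14 | fbdaedd
  15 |   4 | fcefedghbhfbdaedd
  16 |   2 | fcfcefedghbhfbdaedd
  17 |   7 | fedghbhfbdaedd
  18 |  10 | ghbhfbdaedd
  19 |  11 | hbhfbdaedd
  20 |  13 | hfbdaedd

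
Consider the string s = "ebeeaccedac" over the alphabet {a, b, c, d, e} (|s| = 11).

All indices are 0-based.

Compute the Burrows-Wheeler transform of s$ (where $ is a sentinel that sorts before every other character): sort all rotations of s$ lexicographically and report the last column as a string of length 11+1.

rank  rotation      last
    0  $ebeeaccedac  c
    1  ac$ebeeacced  d
    2  accedac$ebee  e
    3  beeaccedac$e  e
    4  c$ebeeacceda  a
    5  ccedac$ebeea  a
    6  cedac$ebeeac  c
    7  dac$ebeeacce  e
    8  eaccedac$ebe  e
    9  ebeeaccedac$  $
   10  edac$ebeeacc  c
   11  eeaccedac$eb  b

cdeeaacee$cb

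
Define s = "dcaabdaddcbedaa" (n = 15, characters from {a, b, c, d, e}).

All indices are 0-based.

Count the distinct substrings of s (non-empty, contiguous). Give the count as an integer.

107

sorted suffixes:
  #0 SA[0]=14  'a'
  #1 SA[1]=13  'aa'
  #2 SA[2]=2  'aabdaddcbedaa'
  #3 SA[3]=3  'abdaddcbedaa'
  #4 SA[4]=6  'addcbedaa'
  #5 SA[5]=4  'bdaddcbedaa'
  #6 SA[6]=10  'bedaa'
  #7 SA[7]=1  'caabdaddcbedaa'
  #8 SA[8]=9  'cbedaa'
  #9 SA[9]=12  'daa'
  #10 SA[10]=5  'daddcbedaa'
  #11 SA[11]=0  'dcaabdaddcbedaa'
  #12 SA[12]=8  'dcbedaa'
  #13 SA[13]=7  'ddcbedaa'
  #14 SA[14]=11  'edaa'

SA = [14, 13, 2, 3, 6, 4, 10, 1, 9, 12, 5, 0, 8, 7, 11]
[i] adj suffixes → lcp
  [1] 14/13 → 1 ('a')
  [2] 13/2 → 2 ('aa')
  [3] 2/3 → 1 ('a')
  [4] 3/6 → 1 ('a')
  [5] 6/4 → 0 ('')
  [6] 4/10 → 1 ('b')
  [7] 10/1 → 0 ('')
  [8] 1/9 → 1 ('c')
  [9] 9/12 → 0 ('')
  [10] 12/5 → 2 ('da')
  [11] 5/0 → 1 ('d')
  [12] 0/8 → 2 ('dc')
  [13] 8/7 → 1 ('d')
  [14] 7/11 → 0 ('')

n(n+1)/2 = 15·16/2 = 120
Σ LCP = 0 + 1 + 2 + 1 + 1 + 0 + 1 + 0 + 1 + 0 + 2 + 1 + 2 + 1 + 0 = 13
distinct = 120 − 13 = 107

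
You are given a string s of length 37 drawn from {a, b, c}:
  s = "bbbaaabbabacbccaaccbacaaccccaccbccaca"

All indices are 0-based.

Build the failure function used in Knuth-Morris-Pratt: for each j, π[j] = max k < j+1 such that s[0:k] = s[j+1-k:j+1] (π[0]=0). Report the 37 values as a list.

[0, 1, 2, 0, 0, 0, 1, 2, 0, 1, 0, 0, 1, 0, 0, 0, 0, 0, 0, 1, 0, 0, 0, 0, 0, 0, 0, 0, 0, 0, 0, 1, 0, 0, 0, 0, 0]

π[0] = 0
j=1 s[j]='b': π[1]=1 (border 'b')
j=2 s[j]='b': π[2]=2 (border 'bb')
j=3 s[j]='a': k: 2→1→0; π[3]=0 (border '')
j=4 s[j]='a': π[4]=0 (border '')
j=5 s[j]='a': π[5]=0 (border '')
j=6 s[j]='b': π[6]=1 (border 'b')
j=7 s[j]='b': π[7]=2 (border 'bb')
j=8 s[j]='a': k: 2→1→0; π[8]=0 (border '')
j=9 s[j]='b': π[9]=1 (border 'b')
j=10 s[j]='a': k: 1→0; π[10]=0 (border '')
j=11 s[j]='c': π[11]=0 (border '')
j=12 s[j]='b': π[12]=1 (border 'b')
j=13 s[j]='c': k: 1→0; π[13]=0 (border '')
j=14 s[j]='c': π[14]=0 (border '')
j=15 s[j]='a': π[15]=0 (border '')
j=16 s[j]='a': π[16]=0 (border '')
j=17 s[j]='c': π[17]=0 (border '')
j=18 s[j]='c': π[18]=0 (border '')
j=19 s[j]='b': π[19]=1 (border 'b')
j=20 s[j]='a': k: 1→0; π[20]=0 (border '')
j=21 s[j]='c': π[21]=0 (border '')
j=22 s[j]='a': π[22]=0 (border '')
j=23 s[j]='a': π[23]=0 (border '')
j=24 s[j]='c': π[24]=0 (border '')
j=25 s[j]='c': π[25]=0 (border '')
j=26 s[j]='c': π[26]=0 (border '')
j=27 s[j]='c': π[27]=0 (border '')
j=28 s[j]='a': π[28]=0 (border '')
j=29 s[j]='c': π[29]=0 (border '')
j=30 s[j]='c': π[30]=0 (border '')
j=31 s[j]='b': π[31]=1 (border 'b')
j=32 s[j]='c': k: 1→0; π[32]=0 (border '')
j=33 s[j]='c': π[33]=0 (border '')
j=34 s[j]='a': π[34]=0 (border '')
j=35 s[j]='c': π[35]=0 (border '')
j=36 s[j]='a': π[36]=0 (border '')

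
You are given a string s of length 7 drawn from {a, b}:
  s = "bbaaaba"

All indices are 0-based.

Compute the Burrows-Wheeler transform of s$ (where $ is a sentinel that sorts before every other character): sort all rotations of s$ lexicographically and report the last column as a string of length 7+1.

rank  rotation  last
    0  $bbaaaba  a
    1  a$bbaaab  b
    2  aaaba$bb  b
    3  aaba$bba  a
    4  aba$bbaa  a
    5  ba$bbaaa  a
    6  baaaba$b  b
    7  bbaaaba$  $

abbaaab$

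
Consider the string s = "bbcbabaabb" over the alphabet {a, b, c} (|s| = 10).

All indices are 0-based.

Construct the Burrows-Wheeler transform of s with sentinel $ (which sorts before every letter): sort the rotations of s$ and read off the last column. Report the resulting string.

rank  rotation     last
    0  $bbcbabaabb  b
    1  aabb$bbcbab  b
    2  abaabb$bbcb  b
    3  abb$bbcbaba  a
    4  b$bbcbabaab  b
    5  baabb$bbcba  a
    6  babaabb$bbc  c
    7  bb$bbcbabaa  a
    8  bbcbabaabb$  $
    9  bcbabaabb$b  b
   10  cbabaabb$bb  b

bbbabaca$bb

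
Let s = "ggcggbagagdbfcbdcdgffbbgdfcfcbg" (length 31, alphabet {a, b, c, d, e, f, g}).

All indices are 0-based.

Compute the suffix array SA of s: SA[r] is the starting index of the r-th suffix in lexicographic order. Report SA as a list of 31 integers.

[6, 8, 5, 21, 14, 11, 29, 22, 13, 28, 16, 26, 2, 10, 15, 24, 17, 20, 12, 27, 25, 19, 30, 7, 4, 1, 9, 23, 18, 3, 0]

rank→(start, suffix):
  0 → (6, 'agagdbfcbdcdgffbbgdfcfcbg')
  1 → (8, 'agdbfcbdcdgffbbgdfcfcbg')
  2 → (5, 'bagagdbfcbdcdgffbbgdfcfcbg')
  3 → (21, 'bbgdfcfcbg')
  4 → (14, 'bdcdgffbbgdfcfcbg')
  5 → (11, 'bfcbdcdgffbbgdfcfcbg')
  6 → (29, 'bg')
  7 → (22, 'bgdfcfcbg')
  8 → (13, 'cbdcdgffbbgdfcfcbg')
  9 → (28, 'cbg')
  10 → (16, 'cdgffbbgdfcfcbg')
  11 → (26, 'cfcbg')
  12 → (2, 'cggbagagdbfcbdcdgffbbgdfcfcbg')
  13 → (10, 'dbfcbdcdgffbbgdfcfcbg')
  14 → (15, 'dcdgffbbgdfcfcbg')
  15 → (24, 'dfcfcbg')
  16 → (17, 'dgffbbgdfcfcbg')
  17 → (20, 'fbbgdfcfcbg')
  18 → (12, 'fcbdcdgffbbgdfcfcbg')
  19 → (27, 'fcbg')
  20 → (25, 'fcfcbg')
  21 → (19, 'ffbbgdfcfcbg')
  22 → (30, 'g')
  23 → (7, 'gagdbfcbdcdgffbbgdfcfcbg')
  24 → (4, 'gbagagdbfcbdcdgffbbgdfcfcbg')
  25 → (1, 'gcggbagagdbfcbdcdgffbbgdfcfcbg')
  26 → (9, 'gdbfcbdcdgffbbgdfcfcbg')
  27 → (23, 'gdfcfcbg')
  28 → (18, 'gffbbgdfcfcbg')
  29 → (3, 'ggbagagdbfcbdcdgffbbgdfcfcbg')
  30 → (0, 'ggcggbagagdbfcbdcdgffbbgdfcfcbg')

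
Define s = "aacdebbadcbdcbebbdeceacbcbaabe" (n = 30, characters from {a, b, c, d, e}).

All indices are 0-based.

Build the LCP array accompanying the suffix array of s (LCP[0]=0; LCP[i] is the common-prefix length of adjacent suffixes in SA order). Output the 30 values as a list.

[0, 2, 1, 1, 2, 1, 0, 2, 1, 2, 1, 1, 2, 1, 2, 0, 2, 2, 2, 1, 1, 0, 3, 1, 2, 0, 1, 1, 3, 1]

sorted suffixes:
  #0 SA[0]=26  'aabe'
  #1 SA[1]=0  'aacdebbadcbdcbebbdeceacbcbaabe'
  #2 SA[2]=27  'abe'
  #3 SA[3]=21  'acbcbaabe'
  #4 SA[4]=1  'acdebbadcbdcbebbdeceacbcbaabe'
  #5 SA[5]=7  'adcbdcbebbdeceacbcbaabe'
  #6 SA[6]=25  'baabe'
  #7 SA[7]=6  'badcbdcbebbdeceacbcbaabe'
  #8 SA[8]=5  'bbadcbdcbebbdeceacbcbaabe'
  #9 SA[9]=15  'bbdeceacbcbaabe'
  #10 SA[10]=23  'bcbaabe'
  #11 SA[11]=10  'bdcbebbdeceacbcbaabe'
  #12 SA[12]=16  'bdeceacbcbaabe'
  #13 SA[13]=28  'be'
  #14 SA[14]=13  'bebbdeceacbcbaabe'
  #15 SA[15]=24  'cbaabe'
  #16 SA[16]=22  'cbcbaabe'
  #17 SA[17]=9  'cbdcbebbdeceacbcbaabe'
  #18 SA[18]=12  'cbebbdeceacbcbaabe'
  #19 SA[19]=2  'cdebbadcbdcbebbdeceacbcbaabe'
  #20 SA[20]=19  'ceacbcbaabe'
  #21 SA[21]=8  'dcbdcbebbdeceacbcbaabe'
  #22 SA[22]=11  'dcbebbdeceacbcbaabe'
  #23 SA[23]=3  'debbadcbdcbebbdeceacbcbaabe'
  #24 SA[24]=17  'deceacbcbaabe'
  #25 SA[25]=29  'e'
  #26 SA[26]=20  'eacbcbaabe'
  #27 SA[27]=4  'ebbadcbdcbebbdeceacbcbaabe'
  #28 SA[28]=14  'ebbdeceacbcbaabe'
  #29 SA[29]=18  'eceacbcbaabe'

SA = [26, 0, 27, 21, 1, 7, 25, 6, 5, 15, 23, 10, 16, 28, 13, 24, 22, 9, 12, 2, 19, 8, 11, 3, 17, 29, 20, 4, 14, 18]
i: (SA[i-1],SA[i]) lcp shared
  1: (26,0) 2 'aa'
  2: (0,27) 1 'a'
  3: (27,21) 1 'a'
  4: (21,1) 2 'ac'
  5: (1,7) 1 'a'
  6: (7,25) 0 ''
  7: (25,6) 2 'ba'
  8: (6,5) 1 'b'
  9: (5,15) 2 'bb'
  10: (15,23) 1 'b'
  11: (23,10) 1 'b'
  12: (10,16) 2 'bd'
  13: (16,28) 1 'b'
  14: (28,13) 2 'be'
  15: (13,24) 0 ''
  16: (24,22) 2 'cb'
  17: (22,9) 2 'cb'
  18: (9,12) 2 'cb'
  19: (12,2) 1 'c'
  20: (2,19) 1 'c'
  21: (19,8) 0 ''
  22: (8,11) 3 'dcb'
  23: (11,3) 1 'd'
  24: (3,17) 2 'de'
  25: (17,29) 0 ''
  26: (29,20) 1 'e'
  27: (20,4) 1 'e'
  28: (4,14) 3 'ebb'
  29: (14,18) 1 'e'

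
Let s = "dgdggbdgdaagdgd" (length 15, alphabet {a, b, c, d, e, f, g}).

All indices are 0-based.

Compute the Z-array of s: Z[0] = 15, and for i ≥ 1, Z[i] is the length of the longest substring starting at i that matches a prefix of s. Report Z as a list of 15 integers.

Z[0]=15
i=1: outside box; Z[1]=0
i=2: outside box; Z[2]=2 scan→box=[2,4)
i=3: min(r-i=1, Z[1]=0)=0; Z[3]=0
i=4: outside box; Z[4]=0
i=5: outside box; Z[5]=0
i=6: outside box; Z[6]=3 scan→box=[6,9)
i=7: min(r-i=2, Z[1]=0)=0; Z[7]=0
i=8: min(r-i=1, Z[2]=2)=1; Z[8]=1
i=9: outside box; Z[9]=0
i=10: outside box; Z[10]=0
i=11: outside box; Z[11]=0
i=12: outside box; Z[12]=3 scan→box=[12,15)
i=13: min(r-i=2, Z[1]=0)=0; Z[13]=0
i=14: min(r-i=1, Z[2]=2)=1; Z[14]=1

[15, 0, 2, 0, 0, 0, 3, 0, 1, 0, 0, 0, 3, 0, 1]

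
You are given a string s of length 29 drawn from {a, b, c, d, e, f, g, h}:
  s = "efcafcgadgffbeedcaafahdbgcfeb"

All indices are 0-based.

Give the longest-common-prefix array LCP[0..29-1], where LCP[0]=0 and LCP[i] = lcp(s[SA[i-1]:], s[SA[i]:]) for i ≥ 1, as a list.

[0, 1, 1, 2, 1, 0, 1, 1, 0, 2, 1, 1, 0, 1, 1, 0, 1, 1, 1, 0, 1, 1, 2, 1, 1, 0, 1, 1, 0]

rank | idx | suffix
   0 |  17 | aafahdbgcfeb
   1 |   7 | adgffbeedcaafahdbgcfeb
   2 |  18 | afahdbgcfeb
   3 |   3 | afcgadgffbeedcaafahdbgcfeb
   4 |  20 | ahdbgcfeb
   5 |  28 | b
   6 |  12 | beedcaafahdbgcfeb
   7 |  23 | bgcfeb
   8 |  16 | caafahdbgcfeb
   9 |   2 | cafcgadgffbeedcaafahdbgcfeb
  10 |  25 | cfeb
  11 |   5 | cgadgffbeedcaafahdbgcfeb
  12 |  22 | dbgcfeb
  13 |  15 | dcaafahdbgcfeb
  14 |   8 | dgffbeedcaafahdbgcfeb
  15 |  27 | eb
  16 |  14 | edcaafahdbgcfeb
  17 |  13 | eedcaafahdbgcfeb
  18 |   0 | efcafcgadgffbeedcaafahdbgcfeb
  19 |  19 | fahdbgcfeb
  20 |  11 | fbeedcaafahdbgcfeb
  21 |   1 | fcafcgadgffbeedcaafahdbgcfeb
  22 |   4 | fcgadgffbeedcaafahdbgcfeb
  23 |  26 | feb
  24 |  10 | ffbeedcaafahdbgcfeb
  25 |   6 | gadgffbeedcaafahdbgcfeb
  26 |  24 | gcfeb
  27 |   9 | gffbeedcaafahdbgcfeb
  28 |  21 | hdbgcfeb

SA = [17, 7, 18, 3, 20, 28, 12, 23, 16, 2, 25, 5, 22, 15, 8, 27, 14, 13, 0, 19, 11, 1, 4, 26, 10, 6, 24, 9, 21]
i: (SA[i-1],SA[i]) lcp shared
  1: (17,7) 1 'a'
  2: (7,18) 1 'a'
  3: (18,3) 2 'af'
  4: (3,20) 1 'a'
  5: (20,28) 0 ''
  6: (28,12) 1 'b'
  7: (12,23) 1 'b'
  8: (23,16) 0 ''
  9: (16,2) 2 'ca'
  10: (2,25) 1 'c'
  11: (25,5) 1 'c'
  12: (5,22) 0 ''
  13: (22,15) 1 'd'
  14: (15,8) 1 'd'
  15: (8,27) 0 ''
  16: (27,14) 1 'e'
  17: (14,13) 1 'e'
  18: (13,0) 1 'e'
  19: (0,19) 0 ''
  20: (19,11) 1 'f'
  21: (11,1) 1 'f'
  22: (1,4) 2 'fc'
  23: (4,26) 1 'f'
  24: (26,10) 1 'f'
  25: (10,6) 0 ''
  26: (6,24) 1 'g'
  27: (24,9) 1 'g'
  28: (9,21) 0 ''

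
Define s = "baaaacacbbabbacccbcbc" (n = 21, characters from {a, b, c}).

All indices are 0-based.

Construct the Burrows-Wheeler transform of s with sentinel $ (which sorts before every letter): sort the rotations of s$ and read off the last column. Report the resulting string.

rank  rotation                last
    0  $baaaacacbbabbacccbcbc  c
    1  aaaacacbbabbacccbcbc$b  b
    2  aaacacbbabbacccbcbc$ba  a
    3  aacacbbabbacccbcbc$baa  a
    4  abbacccbcbc$baaaacacbb  b
    5  acacbbabbacccbcbc$baaa  a
    6  acbbabbacccbcbc$baaaac  c
    7  acccbcbc$baaaacacbbabb  b
    8  baaaacacbbabbacccbcbc$  $
    9  babbacccbcbc$baaaacacb  b
   10  bacccbcbc$baaaacacbbab  b
   11  bbabbacccbcbc$baaaacac  c
   12  bbacccbcbc$baaaacacbba  a
   13  bc$baaaacacbbabbacccbc  c
   14  bcbc$baaaacacbbabbaccc  c
   15  c$baaaacacbbabbacccbcb  b
   16  cacbbabbacccbcbc$baaaa  a
   17  cbbabbacccbcbc$baaaaca  a
   18  cbc$baaaacacbbabbacccb  b
   19  cbcbc$baaaacacbbabbacc  c
   20  ccbcbc$baaaacacbbabbac  c
   21  cccbcbc$baaaacacbbabba  a

cbaabacb$bbcaccbaabcca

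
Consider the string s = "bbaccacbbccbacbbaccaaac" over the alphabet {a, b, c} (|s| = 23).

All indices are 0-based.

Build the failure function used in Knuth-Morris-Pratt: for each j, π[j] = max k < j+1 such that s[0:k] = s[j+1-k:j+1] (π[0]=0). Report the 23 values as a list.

π[0] = 0
j=1 s[j]='b': π[1]=1 (border 'b')
j=2 s[j]='a': k: 1→0; π[2]=0 (border '')
j=3 s[j]='c': π[3]=0 (border '')
j=4 s[j]='c': π[4]=0 (border '')
j=5 s[j]='a': π[5]=0 (border '')
j=6 s[j]='c': π[6]=0 (border '')
j=7 s[j]='b': π[7]=1 (border 'b')
j=8 s[j]='b': π[8]=2 (border 'bb')
j=9 s[j]='c': k: 2→1→0; π[9]=0 (border '')
j=10 s[j]='c': π[10]=0 (border '')
j=11 s[j]='b': π[11]=1 (border 'b')
j=12 s[j]='a': k: 1→0; π[12]=0 (border '')
j=13 s[j]='c': π[13]=0 (border '')
j=14 s[j]='b': π[14]=1 (border 'b')
j=15 s[j]='b': π[15]=2 (border 'bb')
j=16 s[j]='a': π[16]=3 (border 'bba')
j=17 s[j]='c': π[17]=4 (border 'bbac')
j=18 s[j]='c': π[18]=5 (border 'bbacc')
j=19 s[j]='a': π[19]=6 (border 'bbacca')
j=20 s[j]='a': k: 6→0; π[20]=0 (border '')
j=21 s[j]='a': π[21]=0 (border '')
j=22 s[j]='c': π[22]=0 (border '')

[0, 1, 0, 0, 0, 0, 0, 1, 2, 0, 0, 1, 0, 0, 1, 2, 3, 4, 5, 6, 0, 0, 0]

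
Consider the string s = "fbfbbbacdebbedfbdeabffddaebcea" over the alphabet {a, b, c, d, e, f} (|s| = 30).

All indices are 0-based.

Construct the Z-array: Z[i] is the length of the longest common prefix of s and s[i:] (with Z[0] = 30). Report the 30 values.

Z[0]=30
i=1: i≥r, start 0; Z[1]=0
i=2: i≥r, start 0; Z[2]=2 extend→box=[2,4)
i=3: min(r-i=1, Z[1]=0)=0; Z[3]=0
i=4: i≥r, start 0; Z[4]=0
i=5: i≥r, start 0; Z[5]=0
i=6: i≥r, start 0; Z[6]=0
i=7: i≥r, start 0; Z[7]=0
i=8: i≥r, start 0; Z[8]=0
i=9: i≥r, start 0; Z[9]=0
i=10: i≥r, start 0; Z[10]=0
i=11: i≥r, start 0; Z[11]=0
i=12: i≥r, start 0; Z[12]=0
i=13: i≥r, start 0; Z[13]=0
i=14: i≥r, start 0; Z[14]=2 extend→box=[14,16)
i=15: min(r-i=1, Z[1]=0)=0; Z[15]=0
i=16: i≥r, start 0; Z[16]=0
i=17: i≥r, start 0; Z[17]=0
i=18: i≥r, start 0; Z[18]=0
i=19: i≥r, start 0; Z[19]=0
i=20: i≥r, start 0; Z[20]=1 extend→box=[20,21)
i=21: i≥r, start 0; Z[21]=1 extend→box=[21,22)
i=22: i≥r, start 0; Z[22]=0
i=23: i≥r, start 0; Z[23]=0
i=24: i≥r, start 0; Z[24]=0
i=25: i≥r, start 0; Z[25]=0
i=26: i≥r, start 0; Z[26]=0
i=27: i≥r, start 0; Z[27]=0
i=28: i≥r, start 0; Z[28]=0
i=29: i≥r, start 0; Z[29]=0

[30, 0, 2, 0, 0, 0, 0, 0, 0, 0, 0, 0, 0, 0, 2, 0, 0, 0, 0, 0, 1, 1, 0, 0, 0, 0, 0, 0, 0, 0]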